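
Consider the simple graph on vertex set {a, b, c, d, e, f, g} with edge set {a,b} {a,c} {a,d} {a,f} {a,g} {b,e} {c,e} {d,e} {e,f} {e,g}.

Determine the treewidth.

A width-2 tree decomposition is:
Bags: B1 = {a, d, e}  B2 = {a, b, e}  B3 = {a, e, f}  B4 = {a, c, e}  B5 = {a, e, g}
Tree: B1–B2, B2–B3, B3–B4, B4–B5
Each bag holds 3 vertices, so the decomposition has width 2, which upper-bounds the treewidth. For the lower bound, G contains the cycle e–d–a–b–e, so G is not a forest; only forests have treewidth ≤ 1, hence tw(G) ≥ 2. Hence tw(G) = 2 exactly.

2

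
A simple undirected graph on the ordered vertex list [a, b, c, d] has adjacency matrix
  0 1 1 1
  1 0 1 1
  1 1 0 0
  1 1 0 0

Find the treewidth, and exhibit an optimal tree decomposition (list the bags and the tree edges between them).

Each bag holds 3 vertices, so the decomposition has width 2, which upper-bounds the treewidth. For the lower bound, the 3 vertices {a, b, d} are pairwise adjacent, and any tree decomposition puts a clique entirely inside one bag — forcing width ≥ 2. Combining the bounds, tw(G) = 2.

Treewidth 2.
Bags: B1 = {a, b, c}  B2 = {a, b, d}
Tree: B1–B2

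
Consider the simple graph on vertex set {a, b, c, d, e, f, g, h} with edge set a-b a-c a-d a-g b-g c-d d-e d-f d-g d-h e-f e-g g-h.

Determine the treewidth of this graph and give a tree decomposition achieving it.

Treewidth 2.
One such decomposition:
Bags: B1 = {d, e, g}  B2 = {d, e, f}  B3 = {a, d, g}  B4 = {a, b, g}  B5 = {a, c, d}  B6 = {d, g, h}
Tree: B1–B2, B1–B3, B3–B4, B3–B5, B3–B6

Every bag has size at most 3, so the width is 3 − 1 = 2 and tw(G) ≤ 2. On the other hand G contains the 3-clique {d, e, g}. A clique must lie in a single bag of any decomposition, so no decomposition can have width below 2. Therefore the treewidth is 2.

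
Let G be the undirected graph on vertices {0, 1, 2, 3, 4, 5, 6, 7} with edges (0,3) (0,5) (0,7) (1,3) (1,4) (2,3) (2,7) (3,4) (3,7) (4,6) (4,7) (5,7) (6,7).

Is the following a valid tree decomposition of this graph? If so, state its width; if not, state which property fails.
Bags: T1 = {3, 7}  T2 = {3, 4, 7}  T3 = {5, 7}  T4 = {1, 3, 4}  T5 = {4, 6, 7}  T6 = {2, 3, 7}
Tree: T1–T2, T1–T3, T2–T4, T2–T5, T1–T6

No — vertex 0 appears in no bag.

A tree decomposition must satisfy three properties: every vertex lies in some bag; for every edge, both endpoints lie together in some bag; and for every vertex, the bags containing it form a connected subtree. Here vertex 0 appears in no bag, so the decomposition is invalid.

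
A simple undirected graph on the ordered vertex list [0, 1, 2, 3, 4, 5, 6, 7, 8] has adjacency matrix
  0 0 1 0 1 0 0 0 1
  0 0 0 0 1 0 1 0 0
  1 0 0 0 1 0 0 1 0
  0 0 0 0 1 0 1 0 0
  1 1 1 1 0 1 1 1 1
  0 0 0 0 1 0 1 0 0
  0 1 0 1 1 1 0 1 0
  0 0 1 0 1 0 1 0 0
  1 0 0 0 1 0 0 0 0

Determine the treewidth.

2

A width-2 tree decomposition is:
Bags: B1 = {1, 4, 6}  B2 = {4, 5, 6}  B3 = {4, 6, 7}  B4 = {2, 4, 7}  B5 = {0, 2, 4}  B6 = {3, 4, 6}  B7 = {0, 4, 8}
Tree: B1–B2, B2–B3, B3–B4, B4–B5, B1–B6, B5–B7
The largest bag has 3 vertices, giving width 2; this decomposition certifies tw(G) ≤ 2. For the lower bound, the 3 vertices {0, 4, 8} are pairwise adjacent, and any tree decomposition puts a clique entirely inside one bag — forcing width ≥ 2. Hence tw(G) = 2 exactly.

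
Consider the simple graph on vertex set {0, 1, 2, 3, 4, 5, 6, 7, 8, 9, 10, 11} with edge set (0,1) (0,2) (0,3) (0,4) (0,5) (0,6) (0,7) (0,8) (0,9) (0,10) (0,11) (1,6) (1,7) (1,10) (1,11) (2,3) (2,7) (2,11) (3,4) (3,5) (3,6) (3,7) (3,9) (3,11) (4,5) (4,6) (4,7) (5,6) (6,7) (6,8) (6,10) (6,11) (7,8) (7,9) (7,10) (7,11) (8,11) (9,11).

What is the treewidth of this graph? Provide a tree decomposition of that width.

Treewidth 4.
Bags: B1 = {0, 3, 6, 7, 11}  B2 = {0, 3, 4, 6, 7}  B3 = {0, 1, 6, 7, 11}  B4 = {0, 3, 4, 5, 6}  B5 = {0, 6, 7, 8, 11}  B6 = {0, 3, 7, 9, 11}  B7 = {0, 1, 6, 7, 10}  B8 = {0, 2, 3, 7, 11}
Tree: B1–B2, B1–B3, B2–B4, B3–B5, B1–B6, B3–B7, B6–B8

The largest bag has 5 vertices, giving width 4; this decomposition certifies tw(G) ≤ 4. On the other hand G contains the 5-clique {0, 3, 4, 5, 6}. A clique must lie in a single bag of any decomposition, so no decomposition can have width below 4. Hence tw(G) = 4 exactly.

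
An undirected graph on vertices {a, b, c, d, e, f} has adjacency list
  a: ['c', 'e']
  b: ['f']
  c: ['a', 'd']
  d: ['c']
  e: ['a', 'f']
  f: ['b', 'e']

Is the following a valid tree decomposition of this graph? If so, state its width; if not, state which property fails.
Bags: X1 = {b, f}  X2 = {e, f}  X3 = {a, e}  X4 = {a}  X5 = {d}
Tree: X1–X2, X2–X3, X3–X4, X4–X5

A tree decomposition must satisfy three properties: every vertex lies in some bag; for every edge, both endpoints lie together in some bag; and for every vertex, the bags containing it form a connected subtree. Here vertex c appears in no bag, so the decomposition is invalid.

No — vertex c appears in no bag.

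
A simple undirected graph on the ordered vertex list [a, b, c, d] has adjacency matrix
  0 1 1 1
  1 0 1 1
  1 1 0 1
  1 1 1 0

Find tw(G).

3

A width-3 tree decomposition is:
Bags: B1 = {a, b, c, d}
Tree: (single bag)
With just one bag of size 4, the width is 4 − 1 = 3, so tw(G) ≤ 3. On the other hand G contains the 4-clique {a, b, c, d}. A clique must lie in a single bag of any decomposition, so no decomposition can have width below 3. Hence tw(G) = 3 exactly.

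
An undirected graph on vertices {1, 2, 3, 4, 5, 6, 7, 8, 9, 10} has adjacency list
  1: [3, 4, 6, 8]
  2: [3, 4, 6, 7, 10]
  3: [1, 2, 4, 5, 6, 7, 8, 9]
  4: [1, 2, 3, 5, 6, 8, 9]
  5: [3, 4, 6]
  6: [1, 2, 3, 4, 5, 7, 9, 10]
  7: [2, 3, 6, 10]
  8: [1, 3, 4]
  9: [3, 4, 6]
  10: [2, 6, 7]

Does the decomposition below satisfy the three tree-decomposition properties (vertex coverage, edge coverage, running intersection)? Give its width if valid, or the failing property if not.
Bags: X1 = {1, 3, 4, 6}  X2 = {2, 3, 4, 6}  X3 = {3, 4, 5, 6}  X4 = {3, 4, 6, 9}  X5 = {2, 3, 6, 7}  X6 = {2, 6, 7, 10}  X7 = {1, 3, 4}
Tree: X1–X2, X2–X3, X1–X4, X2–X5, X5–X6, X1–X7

A tree decomposition must satisfy three properties: every vertex lies in some bag; for every edge, both endpoints lie together in some bag; and for every vertex, the bags containing it form a connected subtree. Here vertex 8 appears in no bag, so the decomposition is invalid.

No — vertex 8 appears in no bag.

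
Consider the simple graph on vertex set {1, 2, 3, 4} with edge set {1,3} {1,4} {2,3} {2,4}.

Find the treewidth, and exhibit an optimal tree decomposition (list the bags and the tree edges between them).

Every bag has size at most 3, so the width is 3 − 1 = 2 and tw(G) ≤ 2. The edges 3–2–4–1–3 form a cycle, so G is not a tree and its treewidth is at least 2. The upper and lower bounds meet at 2, so that is the treewidth.

Treewidth 2.
Bags: B1 = {2, 3, 4}  B2 = {1, 3, 4}
Tree: B1–B2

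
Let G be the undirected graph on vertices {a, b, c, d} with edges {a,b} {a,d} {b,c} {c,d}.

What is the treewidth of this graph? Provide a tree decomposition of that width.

Treewidth 2.
Bags: B1 = {b, c, d}  B2 = {a, b, d}
Tree: B1–B2

The largest bag has 3 vertices, giving width 2; this decomposition certifies tw(G) ≤ 2. For the lower bound, G contains the cycle b–c–d–a–b, so G is not a forest; only forests have treewidth ≤ 1, hence tw(G) ≥ 2. Hence tw(G) = 2 exactly.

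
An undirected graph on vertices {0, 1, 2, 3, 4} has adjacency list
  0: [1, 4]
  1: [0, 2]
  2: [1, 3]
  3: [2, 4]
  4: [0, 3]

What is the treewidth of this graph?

2

A width-2 tree decomposition is:
Bags: B1 = {1, 2, 3}  B2 = {0, 1, 3}  B3 = {0, 3, 4}
Tree: B1–B2, B2–B3
Each bag holds 3 vertices, so the decomposition has width 2, which upper-bounds the treewidth. Since 3–2–1–0–4–3 is a cycle in G, G is not acyclic. Forests are exactly the graphs of treewidth ≤ 1, so tw(G) ≥ 2. Combining the bounds, tw(G) = 2.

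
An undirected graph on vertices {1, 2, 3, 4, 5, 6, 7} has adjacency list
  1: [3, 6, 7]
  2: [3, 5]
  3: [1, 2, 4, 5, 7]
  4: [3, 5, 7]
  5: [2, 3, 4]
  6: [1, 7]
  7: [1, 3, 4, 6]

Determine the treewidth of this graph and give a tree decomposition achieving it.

The largest bag has 3 vertices, giving width 2; this decomposition certifies tw(G) ≤ 2. For the lower bound, the 3 vertices {1, 3, 7} are pairwise adjacent, and any tree decomposition puts a clique entirely inside one bag — forcing width ≥ 2. Therefore the treewidth is 2.

Treewidth 2.
Bags: B1 = {3, 4, 7}  B2 = {1, 3, 7}  B3 = {3, 4, 5}  B4 = {2, 3, 5}  B5 = {1, 6, 7}
Tree: B1–B2, B1–B3, B3–B4, B2–B5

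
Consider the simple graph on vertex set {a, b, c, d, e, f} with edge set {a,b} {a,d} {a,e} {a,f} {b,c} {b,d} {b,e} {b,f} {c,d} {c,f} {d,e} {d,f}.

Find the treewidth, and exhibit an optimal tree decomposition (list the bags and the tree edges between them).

Treewidth 3.
Bags: B1 = {a, b, d, f}  B2 = {b, c, d, f}  B3 = {a, b, d, e}
Tree: B1–B2, B1–B3

Each bag holds 4 vertices, so the decomposition has width 3, which upper-bounds the treewidth. On the other hand G contains the 4-clique {b, c, d, f}. A clique must lie in a single bag of any decomposition, so no decomposition can have width below 3. Combining the bounds, tw(G) = 3.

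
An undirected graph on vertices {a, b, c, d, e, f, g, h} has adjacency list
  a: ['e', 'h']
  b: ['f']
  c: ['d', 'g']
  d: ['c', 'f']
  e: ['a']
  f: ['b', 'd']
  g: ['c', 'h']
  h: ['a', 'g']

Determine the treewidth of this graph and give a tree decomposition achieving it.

Treewidth 1.
One such decomposition:
Bags: B1 = {a, e}  B2 = {a, h}  B3 = {g, h}  B4 = {c, g}  B5 = {c, d}  B6 = {d, f}  B7 = {b, f}
Tree: B1–B2, B2–B3, B3–B4, B4–B5, B5–B6, B6–B7

Every bag has size at most 2, so the width is 2 − 1 = 1 and tw(G) ≤ 1. G has an edge, so its treewidth is at least 1. The upper and lower bounds meet at 1, so that is the treewidth.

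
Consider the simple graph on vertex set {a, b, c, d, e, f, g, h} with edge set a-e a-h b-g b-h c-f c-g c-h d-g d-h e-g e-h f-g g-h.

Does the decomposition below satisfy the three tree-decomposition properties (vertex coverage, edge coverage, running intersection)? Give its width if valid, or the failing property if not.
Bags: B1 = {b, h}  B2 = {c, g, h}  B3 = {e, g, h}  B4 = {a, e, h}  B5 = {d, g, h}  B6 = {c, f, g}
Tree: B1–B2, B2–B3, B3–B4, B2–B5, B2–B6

A tree decomposition must satisfy three properties: every vertex lies in some bag; for every edge, both endpoints lie together in some bag; and for every vertex, the bags containing it form a connected subtree. Here edge (g,b) lies in no bag, so the decomposition is invalid.

No — edge (g,b) lies in no bag.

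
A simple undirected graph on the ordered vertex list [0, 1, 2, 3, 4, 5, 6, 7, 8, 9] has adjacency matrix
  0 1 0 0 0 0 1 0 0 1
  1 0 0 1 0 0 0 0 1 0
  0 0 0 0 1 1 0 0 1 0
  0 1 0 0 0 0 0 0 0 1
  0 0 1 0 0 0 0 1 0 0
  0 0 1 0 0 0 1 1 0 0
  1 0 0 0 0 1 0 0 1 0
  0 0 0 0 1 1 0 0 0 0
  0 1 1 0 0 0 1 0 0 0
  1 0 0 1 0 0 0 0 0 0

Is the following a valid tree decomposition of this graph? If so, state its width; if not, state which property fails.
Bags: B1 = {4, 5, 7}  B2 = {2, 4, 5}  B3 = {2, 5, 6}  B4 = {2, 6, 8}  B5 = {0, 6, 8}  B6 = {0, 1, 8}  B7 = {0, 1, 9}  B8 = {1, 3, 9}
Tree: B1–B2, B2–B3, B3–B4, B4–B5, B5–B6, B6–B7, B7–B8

Every vertex of G appears in some bag (union = {0, 1, 2, 3, 4, 5, 6, 7, 8, 9}); every edge is covered by a bag; and for each vertex v the set of bags containing v is connected in the bag tree. The decomposition is therefore valid. The largest bag has 3 vertices, so the width is 2.

Yes; width 2.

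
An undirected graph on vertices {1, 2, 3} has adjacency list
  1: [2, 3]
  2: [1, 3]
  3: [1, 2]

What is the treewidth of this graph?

A width-2 tree decomposition is:
Bags: B1 = {1, 2, 3}
Tree: (single bag)
With just one bag of size 3, the width is 3 − 1 = 2, so tw(G) ≤ 2. On the other hand G contains the 3-clique {1, 2, 3}. A clique must lie in a single bag of any decomposition, so no decomposition can have width below 2. The upper and lower bounds meet at 2, so that is the treewidth.

2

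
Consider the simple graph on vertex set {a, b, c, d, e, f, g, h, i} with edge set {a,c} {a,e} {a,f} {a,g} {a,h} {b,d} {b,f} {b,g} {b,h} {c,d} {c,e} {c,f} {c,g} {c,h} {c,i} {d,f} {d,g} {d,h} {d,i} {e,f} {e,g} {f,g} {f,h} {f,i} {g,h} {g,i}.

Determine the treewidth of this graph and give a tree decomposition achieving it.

Each bag holds 5 vertices, so the decomposition has width 4, which upper-bounds the treewidth. For the lower bound, the 5 vertices {c, d, f, g, h} are pairwise adjacent, and any tree decomposition puts a clique entirely inside one bag — forcing width ≥ 4. Therefore the treewidth is 4.

Treewidth 4.
Bags: B1 = {a, c, f, g, h}  B2 = {c, d, f, g, h}  B3 = {a, c, e, f, g}  B4 = {b, d, f, g, h}  B5 = {c, d, f, g, i}
Tree: B1–B2, B1–B3, B2–B4, B2–B5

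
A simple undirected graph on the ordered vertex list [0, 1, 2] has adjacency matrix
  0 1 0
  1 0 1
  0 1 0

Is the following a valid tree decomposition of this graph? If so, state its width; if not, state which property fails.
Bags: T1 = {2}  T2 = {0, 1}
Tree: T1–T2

No — edge (1,2) lies in no bag.

A tree decomposition must satisfy three properties: every vertex lies in some bag; for every edge, both endpoints lie together in some bag; and for every vertex, the bags containing it form a connected subtree. Here edge (1,2) lies in no bag, so the decomposition is invalid.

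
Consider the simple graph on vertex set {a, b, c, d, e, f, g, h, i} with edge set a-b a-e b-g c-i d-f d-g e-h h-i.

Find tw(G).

1

A width-1 tree decomposition is:
Bags: B1 = {c, i}  B2 = {h, i}  B3 = {e, h}  B4 = {a, e}  B5 = {a, b}  B6 = {b, g}  B7 = {d, g}  B8 = {d, f}
Tree: B1–B2, B2–B3, B3–B4, B4–B5, B5–B6, B6–B7, B7–B8
Each bag holds 2 vertices, so the decomposition has width 1, which upper-bounds the treewidth. Since G has at least one edge (e.g. c–i), it is not an edgeless graph, so tw(G) ≥ 1. Combining the bounds, tw(G) = 1.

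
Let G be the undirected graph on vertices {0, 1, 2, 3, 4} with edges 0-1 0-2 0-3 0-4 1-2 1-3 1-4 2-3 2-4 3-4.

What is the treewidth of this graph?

4

A width-4 tree decomposition is:
Bags: B1 = {0, 1, 2, 3, 4}
Tree: (single bag)
A single bag containing all 5 vertices is trivially a valid decomposition of width 4. For the lower bound, the 5 vertices {0, 1, 2, 3, 4} are pairwise adjacent, and any tree decomposition puts a clique entirely inside one bag — forcing width ≥ 4. Therefore the treewidth is 4.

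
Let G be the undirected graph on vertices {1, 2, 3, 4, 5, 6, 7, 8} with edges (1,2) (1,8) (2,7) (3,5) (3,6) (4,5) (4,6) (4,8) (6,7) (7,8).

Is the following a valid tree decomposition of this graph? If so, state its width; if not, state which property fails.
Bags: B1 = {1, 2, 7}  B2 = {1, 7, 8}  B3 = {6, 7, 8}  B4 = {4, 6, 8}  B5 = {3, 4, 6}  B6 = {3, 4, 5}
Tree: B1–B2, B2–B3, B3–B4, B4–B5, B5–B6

Vertex coverage: the bags together contain {1, 2, 3, 4, 5, 6, 7, 8}, the full vertex set. Edge coverage: each edge of G has both endpoints in at least one bag. Running intersection: for every vertex, the bags containing it form a connected subtree. All three properties hold, so this is a valid tree decomposition of width max|bag| − 1 = 2, and hence tw(G) ≤ 2.

Yes; width 2.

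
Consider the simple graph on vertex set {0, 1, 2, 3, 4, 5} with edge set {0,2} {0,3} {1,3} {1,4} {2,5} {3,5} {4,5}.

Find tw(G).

A width-2 tree decomposition is:
Bags: B1 = {1, 4, 5}  B2 = {1, 3, 5}  B3 = {2, 3, 5}  B4 = {0, 2, 3}
Tree: B1–B2, B2–B3, B3–B4
Every bag has size at most 3, so the width is 3 − 1 = 2 and tw(G) ≤ 2. For the lower bound, G contains the cycle 4–1–3–5–4, so G is not a forest; only forests have treewidth ≤ 1, hence tw(G) ≥ 2. Therefore the treewidth is 2.

2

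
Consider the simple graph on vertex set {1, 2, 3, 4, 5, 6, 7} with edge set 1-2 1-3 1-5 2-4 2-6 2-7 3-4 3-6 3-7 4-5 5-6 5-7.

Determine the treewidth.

3

A width-3 tree decomposition is:
Bags: B1 = {2, 3, 5, 6}  B2 = {2, 3, 5, 7}  B3 = {1, 2, 3, 5}  B4 = {2, 3, 4, 5}
Tree: B1–B2, B2–B3, B3–B4
Each bag holds 4 vertices, so the decomposition has width 3, which upper-bounds the treewidth. For the lower bound: the 4 vertex sets {3,6}, {2,7}, {5}, {1} are disjoint, each induces a connected subgraph, and every pair is joined by at least one edge of G. Contracting each set to a single vertex therefore yields K_{4} as a minor, and since treewidth is minor-monotone, tw(G) ≥ tw(K_{4}) = 3. Combining the bounds, tw(G) = 3.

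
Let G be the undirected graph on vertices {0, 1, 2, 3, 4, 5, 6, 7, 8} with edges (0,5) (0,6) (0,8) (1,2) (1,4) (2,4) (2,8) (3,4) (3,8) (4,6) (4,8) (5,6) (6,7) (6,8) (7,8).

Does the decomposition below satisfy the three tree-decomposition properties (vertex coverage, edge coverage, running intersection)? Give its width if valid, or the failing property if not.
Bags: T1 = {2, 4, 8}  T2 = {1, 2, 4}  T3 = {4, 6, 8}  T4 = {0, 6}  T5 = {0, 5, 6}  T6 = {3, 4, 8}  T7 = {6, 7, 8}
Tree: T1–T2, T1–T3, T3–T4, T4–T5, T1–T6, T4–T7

A tree decomposition must satisfy three properties: every vertex lies in some bag; for every edge, both endpoints lie together in some bag; and for every vertex, the bags containing it form a connected subtree. Here edge (8,0) lies in no bag, so the decomposition is invalid.

No — edge (8,0) lies in no bag.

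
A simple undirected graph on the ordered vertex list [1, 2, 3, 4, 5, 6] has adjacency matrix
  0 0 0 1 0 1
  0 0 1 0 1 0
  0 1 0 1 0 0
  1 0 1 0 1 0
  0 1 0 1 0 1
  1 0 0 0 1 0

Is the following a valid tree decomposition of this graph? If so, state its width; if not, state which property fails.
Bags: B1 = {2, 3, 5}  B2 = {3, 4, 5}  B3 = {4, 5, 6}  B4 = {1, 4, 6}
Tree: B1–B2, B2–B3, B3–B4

Yes; width 2.

Checking the three conditions: (i) the bags cover all of {1, 2, 3, 4, 5, 6}; (ii) for each edge, some bag contains both endpoints; (iii) the bags containing any fixed vertex form a subtree. All hold, so the decomposition is valid with width 3 − 1 = 2.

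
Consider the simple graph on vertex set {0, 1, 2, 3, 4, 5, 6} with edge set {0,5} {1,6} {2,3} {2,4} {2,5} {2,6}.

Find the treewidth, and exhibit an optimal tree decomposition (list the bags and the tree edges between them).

Treewidth 1.
One such decomposition:
Bags: B1 = {0, 5}  B2 = {2, 5}  B3 = {2, 6}  B4 = {1, 6}  B5 = {2, 4}  B6 = {2, 3}
Tree: B1–B2, B2–B3, B3–B4, B3–B5, B2–B6

Each bag holds 2 vertices, so the decomposition has width 1, which upper-bounds the treewidth. G has an edge, so its treewidth is at least 1. Therefore the treewidth is 1.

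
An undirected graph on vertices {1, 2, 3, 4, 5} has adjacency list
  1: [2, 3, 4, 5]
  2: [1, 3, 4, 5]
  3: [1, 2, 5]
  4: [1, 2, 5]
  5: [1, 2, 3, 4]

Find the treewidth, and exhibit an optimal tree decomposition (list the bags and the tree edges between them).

Treewidth 3.
One optimal decomposition is:
Bags: B1 = {1, 2, 3, 5}  B2 = {1, 2, 4, 5}
Tree: B1–B2

Each bag holds 4 vertices, so the decomposition has width 3, which upper-bounds the treewidth. For the lower bound, the 4 vertices {1, 2, 3, 5} are pairwise adjacent, and any tree decomposition puts a clique entirely inside one bag — forcing width ≥ 3. Hence tw(G) = 3 exactly.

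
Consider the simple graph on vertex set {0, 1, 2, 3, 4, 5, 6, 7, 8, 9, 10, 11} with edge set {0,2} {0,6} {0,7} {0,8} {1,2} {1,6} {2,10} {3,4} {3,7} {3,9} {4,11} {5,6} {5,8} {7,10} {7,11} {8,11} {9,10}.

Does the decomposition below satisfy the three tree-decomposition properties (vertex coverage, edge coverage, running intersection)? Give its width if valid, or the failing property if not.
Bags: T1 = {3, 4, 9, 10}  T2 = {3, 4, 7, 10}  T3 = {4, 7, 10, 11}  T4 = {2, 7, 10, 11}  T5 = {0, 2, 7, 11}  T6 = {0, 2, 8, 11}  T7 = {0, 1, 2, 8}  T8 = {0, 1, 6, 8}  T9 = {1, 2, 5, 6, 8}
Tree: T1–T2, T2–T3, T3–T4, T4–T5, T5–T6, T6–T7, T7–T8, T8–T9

No — bags containing vertex 2 are not connected in the tree.

A tree decomposition must satisfy three properties: every vertex lies in some bag; for every edge, both endpoints lie together in some bag; and for every vertex, the bags containing it form a connected subtree. Here bags containing vertex 2 are not connected in the tree, so the decomposition is invalid.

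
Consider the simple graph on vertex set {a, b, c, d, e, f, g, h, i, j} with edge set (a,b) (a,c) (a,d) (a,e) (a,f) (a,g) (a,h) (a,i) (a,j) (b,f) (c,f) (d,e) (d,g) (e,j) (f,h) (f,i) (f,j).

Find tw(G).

A width-2 tree decomposition is:
Bags: B1 = {a, b, f}  B2 = {a, f, i}  B3 = {a, f, j}  B4 = {a, e, j}  B5 = {a, d, e}  B6 = {a, c, f}  B7 = {a, d, g}  B8 = {a, f, h}
Tree: B1–B2, B1–B3, B3–B4, B4–B5, B2–B6, B5–B7, B1–B8
The largest bag has 3 vertices, giving width 2; this decomposition certifies tw(G) ≤ 2. On the other hand G contains the 3-clique {a, d, g}. A clique must lie in a single bag of any decomposition, so no decomposition can have width below 2. The upper and lower bounds meet at 2, so that is the treewidth.

2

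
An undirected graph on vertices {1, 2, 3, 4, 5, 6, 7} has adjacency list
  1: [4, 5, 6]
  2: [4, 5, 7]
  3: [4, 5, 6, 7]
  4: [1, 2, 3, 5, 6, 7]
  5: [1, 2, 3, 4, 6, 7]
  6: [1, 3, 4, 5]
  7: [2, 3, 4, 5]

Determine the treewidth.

3

A width-3 tree decomposition is:
Bags: B1 = {3, 4, 5, 6}  B2 = {1, 4, 5, 6}  B3 = {3, 4, 5, 7}  B4 = {2, 4, 5, 7}
Tree: B1–B2, B1–B3, B3–B4
Every bag has size at most 4, so the width is 4 − 1 = 3 and tw(G) ≤ 3. For the lower bound, the 4 vertices {1, 4, 5, 6} are pairwise adjacent, and any tree decomposition puts a clique entirely inside one bag — forcing width ≥ 3. The upper and lower bounds meet at 3, so that is the treewidth.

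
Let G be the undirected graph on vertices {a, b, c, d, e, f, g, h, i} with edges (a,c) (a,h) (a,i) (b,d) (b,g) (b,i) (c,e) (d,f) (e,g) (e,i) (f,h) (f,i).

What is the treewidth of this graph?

A width-3 tree decomposition is:
Bags: B1 = {b, d, e, g}  B2 = {b, d, e, i}  B3 = {d, e, f, i}  B4 = {c, e, f, i}  B5 = {a, c, f, i}  B6 = {a, c, f, h}
Tree: B1–B2, B2–B3, B3–B4, B4–B5, B5–B6
The largest bag has 4 vertices, giving width 3; this decomposition certifies tw(G) ≤ 3. For the lower bound: the 4 vertex sets {b,d,g}, {e}, {i}, {a,c,f,h} are disjoint, each induces a connected subgraph, and every pair is joined by at least one edge of G. Contracting each set to a single vertex therefore yields K_{4} as a minor, and since treewidth is minor-monotone, tw(G) ≥ tw(K_{4}) = 3. The upper and lower bounds meet at 3, so that is the treewidth.

3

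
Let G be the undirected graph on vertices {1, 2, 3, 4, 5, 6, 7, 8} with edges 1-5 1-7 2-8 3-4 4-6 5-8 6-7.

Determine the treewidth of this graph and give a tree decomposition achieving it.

The largest bag has 2 vertices, giving width 1; this decomposition certifies tw(G) ≤ 1. Any graph with an edge has treewidth ≥ 1, and G has the edge 3–4. Combining the bounds, tw(G) = 1.

Treewidth 1.
One such decomposition:
Bags: B1 = {3, 4}  B2 = {4, 6}  B3 = {6, 7}  B4 = {1, 7}  B5 = {1, 5}  B6 = {5, 8}  B7 = {2, 8}
Tree: B1–B2, B2–B3, B3–B4, B4–B5, B5–B6, B6–B7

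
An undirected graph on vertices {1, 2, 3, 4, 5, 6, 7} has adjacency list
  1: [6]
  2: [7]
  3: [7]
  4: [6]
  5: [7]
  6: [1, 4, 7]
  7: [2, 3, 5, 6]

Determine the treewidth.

1

A width-1 tree decomposition is:
Bags: B1 = {3, 7}  B2 = {6, 7}  B3 = {1, 6}  B4 = {2, 7}  B5 = {4, 6}  B6 = {5, 7}
Tree: B1–B2, B2–B3, B1–B4, B3–B5, B2–B6
Each bag holds 2 vertices, so the decomposition has width 1, which upper-bounds the treewidth. G has an edge, so its treewidth is at least 1. Hence tw(G) = 1 exactly.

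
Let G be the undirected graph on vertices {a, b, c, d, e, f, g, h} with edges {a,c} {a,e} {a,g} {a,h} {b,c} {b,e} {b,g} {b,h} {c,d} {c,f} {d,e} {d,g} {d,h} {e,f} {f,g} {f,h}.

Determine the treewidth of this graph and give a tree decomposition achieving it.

Treewidth 4.
One optimal decomposition is:
Bags: B1 = {a, b, d, f, h}  B2 = {a, b, d, f, g}  B3 = {a, b, c, d, f}  B4 = {a, b, d, e, f}
Tree: B1–B2, B2–B3, B3–B4

Each bag holds 5 vertices, so the decomposition has width 4, which upper-bounds the treewidth. For the lower bound: the 5 vertex sets {a,h}, {d,g}, {c,f}, {b}, {e} are disjoint, each induces a connected subgraph, and every pair is joined by at least one edge of G. Contracting each set to a single vertex therefore yields K_{5} as a minor, and since treewidth is minor-monotone, tw(G) ≥ tw(K_{5}) = 4. Therefore the treewidth is 4.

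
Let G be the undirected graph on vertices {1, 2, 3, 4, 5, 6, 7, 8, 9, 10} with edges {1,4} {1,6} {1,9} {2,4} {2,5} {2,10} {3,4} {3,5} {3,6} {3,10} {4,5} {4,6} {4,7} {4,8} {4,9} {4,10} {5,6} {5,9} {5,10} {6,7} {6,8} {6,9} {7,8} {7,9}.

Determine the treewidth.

A width-3 tree decomposition is:
Bags: B1 = {4, 6, 7, 9}  B2 = {4, 5, 6, 9}  B3 = {3, 4, 5, 6}  B4 = {4, 6, 7, 8}  B5 = {3, 4, 5, 10}  B6 = {1, 4, 6, 9}  B7 = {2, 4, 5, 10}
Tree: B1–B2, B2–B3, B1–B4, B3–B5, B2–B6, B5–B7
The largest bag has 4 vertices, giving width 3; this decomposition certifies tw(G) ≤ 3. For the lower bound, the 4 vertices {2, 4, 5, 10} are pairwise adjacent, and any tree decomposition puts a clique entirely inside one bag — forcing width ≥ 3. The upper and lower bounds meet at 3, so that is the treewidth.

3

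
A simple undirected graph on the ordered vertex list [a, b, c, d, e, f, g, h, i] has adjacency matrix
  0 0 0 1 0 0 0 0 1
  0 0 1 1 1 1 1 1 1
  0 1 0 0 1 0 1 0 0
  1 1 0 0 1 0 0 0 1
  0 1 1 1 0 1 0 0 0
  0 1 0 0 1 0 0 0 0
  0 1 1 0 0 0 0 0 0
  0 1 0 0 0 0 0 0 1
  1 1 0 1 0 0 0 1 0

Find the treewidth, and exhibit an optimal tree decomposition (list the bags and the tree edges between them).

Every bag has size at most 3, so the width is 3 − 1 = 2 and tw(G) ≤ 2. For the lower bound, the 3 vertices {a, d, i} are pairwise adjacent, and any tree decomposition puts a clique entirely inside one bag — forcing width ≥ 2. Combining the bounds, tw(G) = 2.

Treewidth 2.
One optimal decomposition is:
Bags: B1 = {b, d, e}  B2 = {b, c, e}  B3 = {b, d, i}  B4 = {b, c, g}  B5 = {b, h, i}  B6 = {a, d, i}  B7 = {b, e, f}
Tree: B1–B2, B1–B3, B2–B4, B3–B5, B3–B6, B2–B7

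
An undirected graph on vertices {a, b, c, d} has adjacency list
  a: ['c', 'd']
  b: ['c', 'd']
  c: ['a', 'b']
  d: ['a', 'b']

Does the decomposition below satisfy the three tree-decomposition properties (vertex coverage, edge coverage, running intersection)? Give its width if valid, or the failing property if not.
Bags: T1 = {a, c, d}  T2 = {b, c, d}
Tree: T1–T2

Vertex coverage: the bags together contain {a, b, c, d}, the full vertex set. Edge coverage: each edge of G has both endpoints in at least one bag. Running intersection: for every vertex, the bags containing it form a connected subtree. All three properties hold, so this is a valid tree decomposition of width max|bag| − 1 = 2, and hence tw(G) ≤ 2.

Yes; width 2.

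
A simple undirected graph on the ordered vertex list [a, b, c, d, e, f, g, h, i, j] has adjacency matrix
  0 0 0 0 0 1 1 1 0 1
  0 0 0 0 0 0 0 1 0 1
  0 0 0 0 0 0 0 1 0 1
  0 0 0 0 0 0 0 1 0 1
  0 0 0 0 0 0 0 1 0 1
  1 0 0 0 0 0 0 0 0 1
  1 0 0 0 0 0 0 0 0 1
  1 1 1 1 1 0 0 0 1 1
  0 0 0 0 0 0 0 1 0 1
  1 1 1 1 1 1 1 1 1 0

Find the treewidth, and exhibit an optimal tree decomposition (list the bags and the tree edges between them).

Each bag holds 3 vertices, so the decomposition has width 2, which upper-bounds the treewidth. For the lower bound, the 3 vertices {a, g, j} are pairwise adjacent, and any tree decomposition puts a clique entirely inside one bag — forcing width ≥ 2. Therefore the treewidth is 2.

Treewidth 2.
One optimal decomposition is:
Bags: B1 = {a, h, j}  B2 = {a, g, j}  B3 = {e, h, j}  B4 = {b, h, j}  B5 = {a, f, j}  B6 = {c, h, j}  B7 = {d, h, j}  B8 = {h, i, j}
Tree: B1–B2, B1–B3, B1–B4, B1–B5, B4–B6, B1–B7, B4–B8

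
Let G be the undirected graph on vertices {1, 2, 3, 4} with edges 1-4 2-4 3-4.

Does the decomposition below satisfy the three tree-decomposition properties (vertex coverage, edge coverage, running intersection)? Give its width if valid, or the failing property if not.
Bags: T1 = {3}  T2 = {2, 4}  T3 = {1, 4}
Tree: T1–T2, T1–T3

No — edge (4,3) lies in no bag.

A tree decomposition must satisfy three properties: every vertex lies in some bag; for every edge, both endpoints lie together in some bag; and for every vertex, the bags containing it form a connected subtree. Here edge (4,3) lies in no bag, so the decomposition is invalid.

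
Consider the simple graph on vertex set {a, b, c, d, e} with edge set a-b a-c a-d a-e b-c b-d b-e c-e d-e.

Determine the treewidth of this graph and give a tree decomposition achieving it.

Treewidth 3.
One optimal decomposition is:
Bags: B1 = {a, b, d, e}  B2 = {a, b, c, e}
Tree: B1–B2

Every bag has size at most 4, so the width is 4 − 1 = 3 and tw(G) ≤ 3. Conversely, {a, b, d, e} is a clique of size 4, and the vertices of any clique must share a bag in every tree decomposition; so some bag has ≥ 4 vertices and tw(G) ≥ 3. Hence tw(G) = 3 exactly.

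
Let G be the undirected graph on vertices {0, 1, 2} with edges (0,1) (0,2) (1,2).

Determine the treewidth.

A width-2 tree decomposition is:
Bags: B1 = {0, 1, 2}
Tree: (single bag)
A single bag containing all 3 vertices is trivially a valid decomposition of width 2. On the other hand G contains the 3-clique {0, 1, 2}. A clique must lie in a single bag of any decomposition, so no decomposition can have width below 2. Hence tw(G) = 2 exactly.

2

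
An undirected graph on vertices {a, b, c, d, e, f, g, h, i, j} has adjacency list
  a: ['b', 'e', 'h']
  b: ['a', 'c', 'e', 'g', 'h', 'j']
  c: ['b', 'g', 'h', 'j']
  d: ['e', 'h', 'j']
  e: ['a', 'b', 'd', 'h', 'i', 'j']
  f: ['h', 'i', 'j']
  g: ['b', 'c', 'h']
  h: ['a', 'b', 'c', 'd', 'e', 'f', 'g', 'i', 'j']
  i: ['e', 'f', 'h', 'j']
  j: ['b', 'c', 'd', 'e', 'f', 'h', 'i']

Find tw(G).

A width-3 tree decomposition is:
Bags: B1 = {e, h, i, j}  B2 = {f, h, i, j}  B3 = {b, e, h, j}  B4 = {b, c, h, j}  B5 = {a, b, e, h}  B6 = {d, e, h, j}  B7 = {b, c, g, h}
Tree: B1–B2, B1–B3, B3–B4, B3–B5, B3–B6, B4–B7
The largest bag has 4 vertices, giving width 3; this decomposition certifies tw(G) ≤ 3. For the lower bound, the 4 vertices {b, c, g, h} are pairwise adjacent, and any tree decomposition puts a clique entirely inside one bag — forcing width ≥ 3. Hence tw(G) = 3 exactly.

3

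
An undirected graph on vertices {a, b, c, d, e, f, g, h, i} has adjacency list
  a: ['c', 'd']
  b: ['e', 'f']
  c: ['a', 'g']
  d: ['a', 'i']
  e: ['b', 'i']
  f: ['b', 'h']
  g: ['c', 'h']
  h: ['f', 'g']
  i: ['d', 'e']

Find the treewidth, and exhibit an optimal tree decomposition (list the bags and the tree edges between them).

The largest bag has 3 vertices, giving width 2; this decomposition certifies tw(G) ≤ 2. For the lower bound, G contains the cycle d–a–c–g–h–f–b–e–i–d, so G is not a forest; only forests have treewidth ≤ 1, hence tw(G) ≥ 2. The upper and lower bounds meet at 2, so that is the treewidth.

Treewidth 2.
One such decomposition:
Bags: B1 = {a, c, d}  B2 = {c, d, g}  B3 = {d, g, h}  B4 = {d, f, h}  B5 = {b, d, f}  B6 = {b, d, e}  B7 = {d, e, i}
Tree: B1–B2, B2–B3, B3–B4, B4–B5, B5–B6, B6–B7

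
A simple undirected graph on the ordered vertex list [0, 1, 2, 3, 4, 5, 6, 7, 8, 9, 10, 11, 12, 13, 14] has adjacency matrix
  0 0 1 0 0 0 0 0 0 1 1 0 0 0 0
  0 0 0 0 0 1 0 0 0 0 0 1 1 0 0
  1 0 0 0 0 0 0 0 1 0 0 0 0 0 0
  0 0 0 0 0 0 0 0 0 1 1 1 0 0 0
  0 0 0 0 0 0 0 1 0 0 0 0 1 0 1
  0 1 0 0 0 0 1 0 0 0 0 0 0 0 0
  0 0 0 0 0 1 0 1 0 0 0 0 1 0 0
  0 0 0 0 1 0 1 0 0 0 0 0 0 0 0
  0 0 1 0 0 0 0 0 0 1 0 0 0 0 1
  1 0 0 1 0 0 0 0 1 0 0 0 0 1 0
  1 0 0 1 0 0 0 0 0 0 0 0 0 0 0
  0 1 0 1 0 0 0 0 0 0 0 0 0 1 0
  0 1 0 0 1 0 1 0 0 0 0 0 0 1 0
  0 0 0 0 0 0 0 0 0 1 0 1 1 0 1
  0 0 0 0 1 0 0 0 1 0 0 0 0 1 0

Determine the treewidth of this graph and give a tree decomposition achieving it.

Treewidth 3.
Bags: B1 = {1, 5, 6, 7}  B2 = {1, 6, 7, 12}  B3 = {1, 4, 7, 12}  B4 = {1, 4, 11, 12}  B5 = {4, 11, 12, 13}  B6 = {4, 11, 13, 14}  B7 = {3, 11, 13, 14}  B8 = {3, 9, 13, 14}  B9 = {3, 8, 9, 14}  B10 = {3, 8, 9, 10}  B11 = {0, 8, 9, 10}  B12 = {0, 2, 8, 10}
Tree: B1–B2, B2–B3, B3–B4, B4–B5, B5–B6, B6–B7, B7–B8, B8–B9, B9–B10, B10–B11, B11–B12

The largest bag has 4 vertices, giving width 3; this decomposition certifies tw(G) ≤ 3. For the lower bound: the 4 vertex sets {5,6,7}, {1}, {12}, {4,11,13,14} are disjoint, each induces a connected subgraph, and every pair is joined by at least one edge of G. Contracting each set to a single vertex therefore yields K_{4} as a minor, and since treewidth is minor-monotone, tw(G) ≥ tw(K_{4}) = 3. Combining the bounds, tw(G) = 3.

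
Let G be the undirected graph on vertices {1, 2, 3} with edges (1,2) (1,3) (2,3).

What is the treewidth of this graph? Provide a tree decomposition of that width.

With just one bag of size 3, the width is 3 − 1 = 2, so tw(G) ≤ 2. Conversely, {1, 2, 3} is a clique of size 3, and the vertices of any clique must share a bag in every tree decomposition; so some bag has ≥ 3 vertices and tw(G) ≥ 2. Hence tw(G) = 2 exactly.

Treewidth 2.
One such decomposition:
Bags: B1 = {1, 2, 3}
Tree: (single bag)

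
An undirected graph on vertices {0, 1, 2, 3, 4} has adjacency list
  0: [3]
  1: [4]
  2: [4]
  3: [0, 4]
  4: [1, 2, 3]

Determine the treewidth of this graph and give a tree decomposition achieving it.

Every bag has size at most 2, so the width is 2 − 1 = 1 and tw(G) ≤ 1. G has an edge, so its treewidth is at least 1. Combining the bounds, tw(G) = 1.

Treewidth 1.
Bags: B1 = {2, 4}  B2 = {3, 4}  B3 = {0, 3}  B4 = {1, 4}
Tree: B1–B2, B2–B3, B1–B4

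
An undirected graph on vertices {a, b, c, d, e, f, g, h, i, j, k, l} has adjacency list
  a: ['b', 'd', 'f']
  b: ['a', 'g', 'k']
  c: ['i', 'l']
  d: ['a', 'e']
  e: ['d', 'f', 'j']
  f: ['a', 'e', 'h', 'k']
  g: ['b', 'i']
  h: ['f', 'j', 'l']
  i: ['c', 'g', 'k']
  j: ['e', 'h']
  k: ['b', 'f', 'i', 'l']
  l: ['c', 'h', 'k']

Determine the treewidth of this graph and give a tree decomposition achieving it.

Each bag holds 4 vertices, so the decomposition has width 3, which upper-bounds the treewidth. For the lower bound: the 4 vertex sets {d,e,j}, {a}, {f}, {b,h,k,l} are disjoint, each induces a connected subgraph, and every pair is joined by at least one edge of G. Contracting each set to a single vertex therefore yields K_{4} as a minor, and since treewidth is minor-monotone, tw(G) ≥ tw(K_{4}) = 3. The upper and lower bounds meet at 3, so that is the treewidth.

Treewidth 3.
Bags: B1 = {a, d, e, j}  B2 = {a, e, f, j}  B3 = {a, f, h, j}  B4 = {a, b, f, h}  B5 = {b, f, h, k}  B6 = {b, h, k, l}  B7 = {b, g, k, l}  B8 = {g, i, k, l}  B9 = {c, g, i, l}
Tree: B1–B2, B2–B3, B3–B4, B4–B5, B5–B6, B6–B7, B7–B8, B8–B9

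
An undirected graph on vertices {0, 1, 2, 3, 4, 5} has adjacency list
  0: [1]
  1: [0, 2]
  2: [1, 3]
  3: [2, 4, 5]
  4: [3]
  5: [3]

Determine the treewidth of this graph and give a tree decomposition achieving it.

Treewidth 1.
One optimal decomposition is:
Bags: B1 = {2, 3}  B2 = {3, 5}  B3 = {3, 4}  B4 = {1, 2}  B5 = {0, 1}
Tree: B1–B2, B1–B3, B1–B4, B4–B5

Each bag holds 2 vertices, so the decomposition has width 1, which upper-bounds the treewidth. Since G has at least one edge (e.g. 2–3), it is not an edgeless graph, so tw(G) ≥ 1. Hence tw(G) = 1 exactly.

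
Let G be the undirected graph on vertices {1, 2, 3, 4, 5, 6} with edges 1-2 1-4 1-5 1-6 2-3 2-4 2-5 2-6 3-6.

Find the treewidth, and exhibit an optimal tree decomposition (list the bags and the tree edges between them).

Every bag has size at most 3, so the width is 3 − 1 = 2 and tw(G) ≤ 2. Conversely, {1, 2, 4} is a clique of size 3, and the vertices of any clique must share a bag in every tree decomposition; so some bag has ≥ 3 vertices and tw(G) ≥ 2. Combining the bounds, tw(G) = 2.

Treewidth 2.
One optimal decomposition is:
Bags: B1 = {1, 2, 6}  B2 = {1, 2, 4}  B3 = {2, 3, 6}  B4 = {1, 2, 5}
Tree: B1–B2, B1–B3, B2–B4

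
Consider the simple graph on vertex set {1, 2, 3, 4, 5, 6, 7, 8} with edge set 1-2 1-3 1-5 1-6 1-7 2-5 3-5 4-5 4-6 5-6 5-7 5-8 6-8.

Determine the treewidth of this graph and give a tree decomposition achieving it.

Treewidth 2.
Bags: B1 = {4, 5, 6}  B2 = {1, 5, 6}  B3 = {1, 5, 7}  B4 = {1, 3, 5}  B5 = {5, 6, 8}  B6 = {1, 2, 5}
Tree: B1–B2, B2–B3, B2–B4, B2–B5, B4–B6

Every bag has size at most 3, so the width is 3 − 1 = 2 and tw(G) ≤ 2. For the lower bound, the 3 vertices {5, 6, 8} are pairwise adjacent, and any tree decomposition puts a clique entirely inside one bag — forcing width ≥ 2. Hence tw(G) = 2 exactly.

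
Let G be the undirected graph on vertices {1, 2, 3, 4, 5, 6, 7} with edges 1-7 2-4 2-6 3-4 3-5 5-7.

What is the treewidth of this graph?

1

A width-1 tree decomposition is:
Bags: B1 = {2, 6}  B2 = {2, 4}  B3 = {3, 4}  B4 = {3, 5}  B5 = {5, 7}  B6 = {1, 7}
Tree: B1–B2, B2–B3, B3–B4, B4–B5, B5–B6
Each bag holds 2 vertices, so the decomposition has width 1, which upper-bounds the treewidth. Since G has at least one edge (e.g. 6–2), it is not an edgeless graph, so tw(G) ≥ 1. Combining the bounds, tw(G) = 1.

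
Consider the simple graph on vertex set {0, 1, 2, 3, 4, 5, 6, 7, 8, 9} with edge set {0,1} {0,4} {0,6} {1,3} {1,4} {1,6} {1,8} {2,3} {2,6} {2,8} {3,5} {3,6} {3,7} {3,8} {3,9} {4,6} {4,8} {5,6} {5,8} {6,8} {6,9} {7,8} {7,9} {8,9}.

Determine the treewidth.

A width-3 tree decomposition is:
Bags: B1 = {2, 3, 6, 8}  B2 = {1, 3, 6, 8}  B3 = {1, 4, 6, 8}  B4 = {0, 1, 4, 6}  B5 = {3, 6, 8, 9}  B6 = {3, 7, 8, 9}  B7 = {3, 5, 6, 8}
Tree: B1–B2, B2–B3, B3–B4, B2–B5, B5–B6, B2–B7
Each bag holds 4 vertices, so the decomposition has width 3, which upper-bounds the treewidth. Conversely, {0, 1, 4, 6} is a clique of size 4, and the vertices of any clique must share a bag in every tree decomposition; so some bag has ≥ 4 vertices and tw(G) ≥ 3. The upper and lower bounds meet at 3, so that is the treewidth.

3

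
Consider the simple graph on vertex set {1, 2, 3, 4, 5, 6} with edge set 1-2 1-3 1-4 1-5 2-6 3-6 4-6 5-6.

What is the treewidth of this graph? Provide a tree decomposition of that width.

Treewidth 2.
One such decomposition:
Bags: B1 = {1, 2, 6}  B2 = {1, 5, 6}  B3 = {1, 3, 6}  B4 = {1, 4, 6}
Tree: B1–B2, B2–B3, B3–B4

Every bag has size at most 3, so the width is 3 − 1 = 2 and tw(G) ≤ 2. For the lower bound, G contains the cycle 2–1–5–6–2, so G is not a forest; only forests have treewidth ≤ 1, hence tw(G) ≥ 2. The upper and lower bounds meet at 2, so that is the treewidth.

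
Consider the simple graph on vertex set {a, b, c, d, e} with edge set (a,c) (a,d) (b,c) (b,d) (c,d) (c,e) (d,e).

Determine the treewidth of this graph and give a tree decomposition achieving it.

Every bag has size at most 3, so the width is 3 − 1 = 2 and tw(G) ≤ 2. Conversely, {c, d, e} is a clique of size 3, and the vertices of any clique must share a bag in every tree decomposition; so some bag has ≥ 3 vertices and tw(G) ≥ 2. Therefore the treewidth is 2.

Treewidth 2.
One optimal decomposition is:
Bags: B1 = {a, c, d}  B2 = {b, c, d}  B3 = {c, d, e}
Tree: B1–B2, B2–B3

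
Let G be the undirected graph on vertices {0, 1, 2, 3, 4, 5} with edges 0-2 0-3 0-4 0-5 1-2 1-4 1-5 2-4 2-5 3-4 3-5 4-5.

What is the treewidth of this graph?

3

A width-3 tree decomposition is:
Bags: B1 = {1, 2, 4, 5}  B2 = {0, 2, 4, 5}  B3 = {0, 3, 4, 5}
Tree: B1–B2, B2–B3
Each bag holds 4 vertices, so the decomposition has width 3, which upper-bounds the treewidth. On the other hand G contains the 4-clique {0, 2, 4, 5}. A clique must lie in a single bag of any decomposition, so no decomposition can have width below 3. Hence tw(G) = 3 exactly.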